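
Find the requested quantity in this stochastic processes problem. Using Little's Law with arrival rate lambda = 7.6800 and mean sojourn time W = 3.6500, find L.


Little's Law: L = lambda * W
= 7.6800 * 3.6500
= 28.0320

28.0320


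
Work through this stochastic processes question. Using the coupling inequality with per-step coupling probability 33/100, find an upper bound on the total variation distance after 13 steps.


TV distance bound <= (1-delta)^n
= (1 - 0.3300)^13
= 0.6700^13
= 0.0055

0.0055


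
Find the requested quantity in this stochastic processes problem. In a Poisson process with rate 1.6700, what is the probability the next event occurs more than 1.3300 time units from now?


P(X > t) = exp(-lambda * t)
= exp(-1.6700 * 1.3300)
= exp(-2.2211) = 0.1085

0.1085


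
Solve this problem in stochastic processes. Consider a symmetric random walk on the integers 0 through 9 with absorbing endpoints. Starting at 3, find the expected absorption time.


For symmetric RW on 0,...,N with absorbing barriers, E(i) = i*(N-i)
E(3) = 3 * 6 = 18

18


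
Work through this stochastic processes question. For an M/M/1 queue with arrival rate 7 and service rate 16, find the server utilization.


rho = lambda/mu
= 7/16
= 0.4375

0.4375


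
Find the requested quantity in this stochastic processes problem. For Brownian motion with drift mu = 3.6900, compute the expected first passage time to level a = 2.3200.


Expected first passage time = a/mu
= 2.3200/3.6900
= 0.6287

0.6287


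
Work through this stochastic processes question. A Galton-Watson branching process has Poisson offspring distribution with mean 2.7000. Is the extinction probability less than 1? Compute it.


Since mu = 2.7000 > 1, extinction prob q < 1.
Solve s = exp(mu*(s-1)) iteratively.
q = 0.0844

0.0844


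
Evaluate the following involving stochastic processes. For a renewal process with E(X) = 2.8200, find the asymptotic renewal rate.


Long-run renewal rate = 1/E(X)
= 1/2.8200
= 0.3546

0.3546


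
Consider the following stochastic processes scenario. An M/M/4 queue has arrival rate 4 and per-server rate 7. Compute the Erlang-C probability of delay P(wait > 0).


a = lambda/mu = 0.5714
rho = a/c = 0.1429
Erlang-C formula applied:
C(c,a) = 0.0029

0.0029


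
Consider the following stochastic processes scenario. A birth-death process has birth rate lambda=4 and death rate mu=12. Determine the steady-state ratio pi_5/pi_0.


For birth-death process, pi_n/pi_0 = (lambda/mu)^n
= (4/12)^5
= 0.0041

0.0041


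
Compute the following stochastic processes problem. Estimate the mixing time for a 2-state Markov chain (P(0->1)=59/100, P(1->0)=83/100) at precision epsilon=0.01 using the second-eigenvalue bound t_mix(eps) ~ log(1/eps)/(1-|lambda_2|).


lambda_2 = |1 - p01 - p10| = |1 - 0.5900 - 0.8300| = 0.4200
t_mix ~ log(1/eps)/(1 - |lambda_2|)
= log(100)/(1 - 0.4200) = 4.6052/0.5800
= 7.9399

7.9399


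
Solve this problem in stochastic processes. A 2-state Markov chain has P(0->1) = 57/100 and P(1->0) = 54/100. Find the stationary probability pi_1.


Stationary distribution: pi_0 = p10/(p01+p10), pi_1 = p01/(p01+p10)
p01 = 0.5700, p10 = 0.5400
pi_1 = 0.5135

0.5135


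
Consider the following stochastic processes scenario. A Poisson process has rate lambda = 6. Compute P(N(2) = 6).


P(N(t)=k) = (lambda*t)^k * exp(-lambda*t) / k!
lambda*t = 12
= 12^6 * exp(-12) / 6!
= 2985984 * 6.1442e-06 / 720
= 0.0255

0.0255


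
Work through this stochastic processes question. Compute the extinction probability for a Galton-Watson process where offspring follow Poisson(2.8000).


Since mu = 2.8000 > 1, extinction prob q < 1.
Solve s = exp(mu*(s-1)) iteratively.
q = 0.0750

0.0750


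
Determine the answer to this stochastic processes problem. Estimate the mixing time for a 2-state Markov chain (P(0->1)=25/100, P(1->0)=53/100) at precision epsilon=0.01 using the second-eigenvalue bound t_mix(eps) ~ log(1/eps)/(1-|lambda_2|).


lambda_2 = |1 - p01 - p10| = |1 - 0.2500 - 0.5300| = 0.2200
t_mix ~ log(1/eps)/(1 - |lambda_2|)
= log(100)/(1 - 0.2200) = 4.6052/0.7800
= 5.9041

5.9041


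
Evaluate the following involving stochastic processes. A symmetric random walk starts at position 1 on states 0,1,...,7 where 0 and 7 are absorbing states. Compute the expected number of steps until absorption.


For symmetric RW on 0,...,N with absorbing barriers, E(i) = i*(N-i)
E(1) = 1 * 6 = 6

6


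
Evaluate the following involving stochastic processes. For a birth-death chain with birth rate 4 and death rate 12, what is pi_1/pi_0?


For birth-death process, pi_n/pi_0 = (lambda/mu)^n
= (4/12)^1
= 0.3333

0.3333


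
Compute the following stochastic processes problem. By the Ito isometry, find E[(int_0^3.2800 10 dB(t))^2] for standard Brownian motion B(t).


By Ito isometry: E[(int f dB)^2] = int f^2 dt
= 10^2 * 3.2800
= 100 * 3.2800 = 328.0000

328.0000


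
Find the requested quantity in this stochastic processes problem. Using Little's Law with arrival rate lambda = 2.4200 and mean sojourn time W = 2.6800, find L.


Little's Law: L = lambda * W
= 2.4200 * 2.6800
= 6.4856

6.4856


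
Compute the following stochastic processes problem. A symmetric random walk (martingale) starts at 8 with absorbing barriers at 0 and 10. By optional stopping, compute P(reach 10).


By optional stopping theorem: E(M at tau) = M(0) = 8
P(hit 10)*10 + P(hit 0)*0 = 8
P(hit 10) = (8 - 0)/(10 - 0) = 4/5 = 0.8000

0.8000


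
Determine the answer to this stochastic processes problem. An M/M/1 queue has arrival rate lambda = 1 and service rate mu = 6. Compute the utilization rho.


rho = lambda/mu
= 1/6
= 0.1667

0.1667


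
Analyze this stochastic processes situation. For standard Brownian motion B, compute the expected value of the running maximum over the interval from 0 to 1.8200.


E(max B(s)) = sqrt(2t/pi)
= sqrt(2*1.8200/pi)
= sqrt(1.1586)
= 1.0764

1.0764


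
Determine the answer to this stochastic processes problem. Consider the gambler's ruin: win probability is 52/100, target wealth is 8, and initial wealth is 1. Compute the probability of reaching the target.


Gambler's ruin formula:
r = q/p = 0.4800/0.5200 = 0.9231
P(win) = (1 - r^i)/(1 - r^N)
= (1 - 0.9231^1)/(1 - 0.9231^8)
= 0.1627

0.1627


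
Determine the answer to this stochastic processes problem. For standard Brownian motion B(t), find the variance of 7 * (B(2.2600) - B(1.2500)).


Var(alpha*(B(t)-B(s))) = alpha^2 * (t-s)
= 7^2 * (2.2600 - 1.2500)
= 49 * 1.0100
= 49.4900

49.4900


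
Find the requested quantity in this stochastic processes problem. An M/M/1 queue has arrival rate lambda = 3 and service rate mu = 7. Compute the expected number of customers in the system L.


rho = 3/7 = 0.4286
L = rho/(1-rho)
= 0.4286/0.5714
= 0.7500

0.7500


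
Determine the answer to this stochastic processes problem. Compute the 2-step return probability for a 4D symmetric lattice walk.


P(return in 2 steps) = P(reverse first step) = 1/(2d)
= 1/8
= 0.1250

0.1250


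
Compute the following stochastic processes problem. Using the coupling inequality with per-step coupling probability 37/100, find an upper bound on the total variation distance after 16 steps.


TV distance bound <= (1-delta)^n
= (1 - 0.3700)^16
= 0.6300^16
= 6.1581e-04

6.1581e-04


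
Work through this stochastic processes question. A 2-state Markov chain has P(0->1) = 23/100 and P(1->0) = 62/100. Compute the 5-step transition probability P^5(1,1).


Computing P^5 by matrix multiplication.
P = [[0.7700, 0.2300], [0.6200, 0.3800]]
After raising P to the power 5:
P^5(1,1) = 0.2706

0.2706


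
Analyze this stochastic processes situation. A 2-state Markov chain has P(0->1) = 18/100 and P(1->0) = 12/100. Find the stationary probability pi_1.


Stationary distribution: pi_0 = p10/(p01+p10), pi_1 = p01/(p01+p10)
p01 = 0.1800, p10 = 0.1200
pi_1 = 0.6000

0.6000


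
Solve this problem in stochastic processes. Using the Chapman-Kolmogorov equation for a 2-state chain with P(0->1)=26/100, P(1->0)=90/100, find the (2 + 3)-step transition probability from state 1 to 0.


P^5 = P^2 * P^3
Computing via matrix multiplication of the transition matrix.
Entry (1,0) of P^5 = 0.7759

0.7759


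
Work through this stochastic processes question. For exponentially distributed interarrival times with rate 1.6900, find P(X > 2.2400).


P(X > t) = exp(-lambda * t)
= exp(-1.6900 * 2.2400)
= exp(-3.7856) = 0.0227

0.0227


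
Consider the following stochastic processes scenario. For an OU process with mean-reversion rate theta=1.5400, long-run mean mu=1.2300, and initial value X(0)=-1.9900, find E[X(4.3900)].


E[X(t)] = mu + (X(0) - mu)*exp(-theta*t)
= 1.2300 + (-1.9900 - 1.2300)*exp(-1.5400*4.3900)
= 1.2300 + -3.2200 * 0.0012
= 1.2263

1.2263


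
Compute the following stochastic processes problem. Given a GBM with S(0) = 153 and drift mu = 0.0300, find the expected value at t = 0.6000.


E[S(t)] = S(0) * exp(mu * t)
= 153 * exp(0.0300 * 0.6000)
= 153 * 1.0182
= 155.7789

155.7789


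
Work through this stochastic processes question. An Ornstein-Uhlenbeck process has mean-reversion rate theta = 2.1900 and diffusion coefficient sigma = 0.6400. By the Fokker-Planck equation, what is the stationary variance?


Stationary variance = sigma^2 / (2*theta)
= 0.6400^2 / (2*2.1900)
= 0.4096 / 4.3800
= 0.0935

0.0935


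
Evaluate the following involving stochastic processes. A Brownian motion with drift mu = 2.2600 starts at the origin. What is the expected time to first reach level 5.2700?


Expected first passage time = a/mu
= 5.2700/2.2600
= 2.3319

2.3319


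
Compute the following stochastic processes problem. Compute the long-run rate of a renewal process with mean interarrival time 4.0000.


Long-run renewal rate = 1/E(X)
= 1/4.0000
= 0.2500

0.2500


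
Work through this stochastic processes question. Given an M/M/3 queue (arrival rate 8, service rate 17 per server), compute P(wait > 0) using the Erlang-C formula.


a = lambda/mu = 0.4706
rho = a/c = 0.1569
Erlang-C formula applied:
C(c,a) = 0.0129

0.0129


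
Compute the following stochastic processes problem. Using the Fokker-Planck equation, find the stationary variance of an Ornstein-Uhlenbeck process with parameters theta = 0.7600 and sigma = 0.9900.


Stationary variance = sigma^2 / (2*theta)
= 0.9900^2 / (2*0.7600)
= 0.9801 / 1.5200
= 0.6448

0.6448


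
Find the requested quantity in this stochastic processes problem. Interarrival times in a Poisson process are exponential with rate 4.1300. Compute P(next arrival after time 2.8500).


P(X > t) = exp(-lambda * t)
= exp(-4.1300 * 2.8500)
= exp(-11.7705) = 7.7292e-06

7.7292e-06


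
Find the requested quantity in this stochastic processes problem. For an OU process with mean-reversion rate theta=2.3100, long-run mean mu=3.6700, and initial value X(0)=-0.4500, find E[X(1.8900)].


E[X(t)] = mu + (X(0) - mu)*exp(-theta*t)
= 3.6700 + (-0.4500 - 3.6700)*exp(-2.3100*1.8900)
= 3.6700 + -4.1200 * 0.0127
= 3.6177

3.6177


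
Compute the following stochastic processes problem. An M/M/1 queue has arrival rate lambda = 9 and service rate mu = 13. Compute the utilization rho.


rho = lambda/mu
= 9/13
= 0.6923

0.6923


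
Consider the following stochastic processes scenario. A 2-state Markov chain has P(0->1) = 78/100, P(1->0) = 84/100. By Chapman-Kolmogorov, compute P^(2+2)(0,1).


P^4 = P^2 * P^2
Computing via matrix multiplication of the transition matrix.
Entry (0,1) of P^4 = 0.4103

0.4103


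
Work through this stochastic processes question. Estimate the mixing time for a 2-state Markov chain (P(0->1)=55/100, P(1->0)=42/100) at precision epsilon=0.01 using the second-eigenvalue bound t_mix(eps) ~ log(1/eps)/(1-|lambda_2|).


lambda_2 = |1 - p01 - p10| = |1 - 0.5500 - 0.4200| = 0.0300
t_mix ~ log(1/eps)/(1 - |lambda_2|)
= log(100)/(1 - 0.0300) = 4.6052/0.9700
= 4.7476

4.7476


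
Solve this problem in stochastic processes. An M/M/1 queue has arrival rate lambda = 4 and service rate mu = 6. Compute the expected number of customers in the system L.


rho = 4/6 = 0.6667
L = rho/(1-rho)
= 0.6667/0.3333
= 2.0000

2.0000


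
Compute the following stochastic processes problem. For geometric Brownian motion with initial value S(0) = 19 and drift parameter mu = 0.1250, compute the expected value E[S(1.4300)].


E[S(t)] = S(0) * exp(mu * t)
= 19 * exp(0.1250 * 1.4300)
= 19 * 1.1957
= 22.7187

22.7187


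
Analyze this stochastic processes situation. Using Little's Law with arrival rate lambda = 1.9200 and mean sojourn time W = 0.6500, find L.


Little's Law: L = lambda * W
= 1.9200 * 0.6500
= 1.2480

1.2480


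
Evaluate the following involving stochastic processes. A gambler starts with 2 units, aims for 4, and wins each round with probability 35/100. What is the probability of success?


Gambler's ruin formula:
r = q/p = 0.6500/0.3500 = 1.8571
P(win) = (1 - r^i)/(1 - r^N)
= (1 - 1.8571^2)/(1 - 1.8571^4)
= 0.2248

0.2248


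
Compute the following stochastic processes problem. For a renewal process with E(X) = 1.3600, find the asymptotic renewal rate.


Long-run renewal rate = 1/E(X)
= 1/1.3600
= 0.7353

0.7353


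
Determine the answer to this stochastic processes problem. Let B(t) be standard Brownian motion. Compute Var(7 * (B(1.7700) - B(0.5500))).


Var(alpha*(B(t)-B(s))) = alpha^2 * (t-s)
= 7^2 * (1.7700 - 0.5500)
= 49 * 1.2200
= 59.7800

59.7800


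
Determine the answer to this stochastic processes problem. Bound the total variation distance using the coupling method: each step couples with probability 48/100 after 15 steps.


TV distance bound <= (1-delta)^n
= (1 - 0.4800)^15
= 0.5200^15
= 5.4960e-05

5.4960e-05


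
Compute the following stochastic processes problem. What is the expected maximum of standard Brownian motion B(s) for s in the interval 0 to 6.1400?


E(max B(s)) = sqrt(2t/pi)
= sqrt(2*6.1400/pi)
= sqrt(3.9088)
= 1.9771

1.9771


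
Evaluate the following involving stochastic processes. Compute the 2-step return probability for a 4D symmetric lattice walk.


P(return in 2 steps) = P(reverse first step) = 1/(2d)
= 1/8
= 0.1250

0.1250


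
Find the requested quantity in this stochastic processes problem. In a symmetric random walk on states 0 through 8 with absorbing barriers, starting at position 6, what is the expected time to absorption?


For symmetric RW on 0,...,N with absorbing barriers, E(i) = i*(N-i)
E(6) = 6 * 2 = 12

12


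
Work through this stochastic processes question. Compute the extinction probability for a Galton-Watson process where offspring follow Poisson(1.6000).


Since mu = 1.6000 > 1, extinction prob q < 1.
Solve s = exp(mu*(s-1)) iteratively.
q = 0.3580

0.3580


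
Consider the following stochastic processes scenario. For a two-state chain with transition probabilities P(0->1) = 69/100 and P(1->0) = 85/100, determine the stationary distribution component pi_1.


Stationary distribution: pi_0 = p10/(p01+p10), pi_1 = p01/(p01+p10)
p01 = 0.6900, p10 = 0.8500
pi_1 = 0.4481

0.4481


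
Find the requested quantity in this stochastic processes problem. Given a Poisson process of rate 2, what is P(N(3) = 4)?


P(N(t)=k) = (lambda*t)^k * exp(-lambda*t) / k!
lambda*t = 6
= 6^4 * exp(-6) / 4!
= 1296 * 0.0025 / 24
= 0.1339

0.1339


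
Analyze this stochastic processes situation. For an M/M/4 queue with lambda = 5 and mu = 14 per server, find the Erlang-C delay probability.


a = lambda/mu = 0.3571
rho = a/c = 0.0893
Erlang-C formula applied:
C(c,a) = 5.2079e-04

5.2079e-04


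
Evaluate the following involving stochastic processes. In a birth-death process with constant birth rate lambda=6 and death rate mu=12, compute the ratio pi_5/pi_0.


For birth-death process, pi_n/pi_0 = (lambda/mu)^n
= (6/12)^5
= 0.0312

0.0312


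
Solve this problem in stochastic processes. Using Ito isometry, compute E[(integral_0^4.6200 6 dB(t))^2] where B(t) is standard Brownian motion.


By Ito isometry: E[(int f dB)^2] = int f^2 dt
= 6^2 * 4.6200
= 36 * 4.6200 = 166.3200

166.3200


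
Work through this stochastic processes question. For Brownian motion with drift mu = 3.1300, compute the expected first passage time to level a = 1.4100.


Expected first passage time = a/mu
= 1.4100/3.1300
= 0.4505

0.4505


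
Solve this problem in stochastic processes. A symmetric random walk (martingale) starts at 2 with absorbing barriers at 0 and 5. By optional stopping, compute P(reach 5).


By optional stopping theorem: E(M at tau) = M(0) = 2
P(hit 5)*5 + P(hit 0)*0 = 2
P(hit 5) = (2 - 0)/(5 - 0) = 2/5 = 0.4000

0.4000


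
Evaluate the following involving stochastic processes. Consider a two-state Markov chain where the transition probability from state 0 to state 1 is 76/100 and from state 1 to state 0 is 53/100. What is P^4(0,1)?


Computing P^4 by matrix multiplication.
P = [[0.2400, 0.7600], [0.5300, 0.4700]]
After raising P to the power 4:
P^4(0,1) = 0.5850

0.5850


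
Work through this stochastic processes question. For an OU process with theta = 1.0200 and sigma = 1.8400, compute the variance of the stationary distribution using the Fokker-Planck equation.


Stationary variance = sigma^2 / (2*theta)
= 1.8400^2 / (2*1.0200)
= 3.3856 / 2.0400
= 1.6596

1.6596


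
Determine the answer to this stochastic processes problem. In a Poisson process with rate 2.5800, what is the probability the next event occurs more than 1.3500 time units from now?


P(X > t) = exp(-lambda * t)
= exp(-2.5800 * 1.3500)
= exp(-3.4830) = 0.0307

0.0307


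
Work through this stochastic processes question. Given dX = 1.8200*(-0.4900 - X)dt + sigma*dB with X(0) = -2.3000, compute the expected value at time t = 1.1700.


E[X(t)] = mu + (X(0) - mu)*exp(-theta*t)
= -0.4900 + (-2.3000 - -0.4900)*exp(-1.8200*1.1700)
= -0.4900 + -1.8100 * 0.1189
= -0.7052

-0.7052


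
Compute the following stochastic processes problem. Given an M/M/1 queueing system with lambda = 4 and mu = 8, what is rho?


rho = lambda/mu
= 4/8
= 0.5000

0.5000


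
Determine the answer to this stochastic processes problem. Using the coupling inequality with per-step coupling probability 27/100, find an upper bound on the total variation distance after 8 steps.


TV distance bound <= (1-delta)^n
= (1 - 0.2700)^8
= 0.7300^8
= 0.0806

0.0806


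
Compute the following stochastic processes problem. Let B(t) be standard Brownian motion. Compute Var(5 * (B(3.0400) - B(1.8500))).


Var(alpha*(B(t)-B(s))) = alpha^2 * (t-s)
= 5^2 * (3.0400 - 1.8500)
= 25 * 1.1900
= 29.7500

29.7500


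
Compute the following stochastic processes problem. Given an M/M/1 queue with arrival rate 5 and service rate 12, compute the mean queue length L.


rho = 5/12 = 0.4167
L = rho/(1-rho)
= 0.4167/0.5833
= 0.7143

0.7143


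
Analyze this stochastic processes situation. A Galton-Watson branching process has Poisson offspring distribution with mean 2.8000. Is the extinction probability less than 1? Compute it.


Since mu = 2.8000 > 1, extinction prob q < 1.
Solve s = exp(mu*(s-1)) iteratively.
q = 0.0750

0.0750


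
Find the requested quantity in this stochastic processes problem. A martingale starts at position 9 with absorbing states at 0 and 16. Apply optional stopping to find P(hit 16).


By optional stopping theorem: E(M at tau) = M(0) = 9
P(hit 16)*16 + P(hit 0)*0 = 9
P(hit 16) = (9 - 0)/(16 - 0) = 9/16 = 0.5625

0.5625


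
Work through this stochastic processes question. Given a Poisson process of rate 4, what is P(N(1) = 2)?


P(N(t)=k) = (lambda*t)^k * exp(-lambda*t) / k!
lambda*t = 4
= 4^2 * exp(-4) / 2!
= 16 * 0.0183 / 2
= 0.1465

0.1465


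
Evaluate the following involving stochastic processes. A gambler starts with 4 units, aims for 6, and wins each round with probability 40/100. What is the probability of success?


Gambler's ruin formula:
r = q/p = 0.6000/0.4000 = 1.5000
P(win) = (1 - r^i)/(1 - r^N)
= (1 - 1.5000^4)/(1 - 1.5000^6)
= 0.3910

0.3910


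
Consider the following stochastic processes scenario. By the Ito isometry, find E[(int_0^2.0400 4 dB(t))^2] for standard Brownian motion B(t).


By Ito isometry: E[(int f dB)^2] = int f^2 dt
= 4^2 * 2.0400
= 16 * 2.0400 = 32.6400

32.6400


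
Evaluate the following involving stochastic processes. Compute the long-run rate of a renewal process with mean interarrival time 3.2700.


Long-run renewal rate = 1/E(X)
= 1/3.2700
= 0.3058

0.3058


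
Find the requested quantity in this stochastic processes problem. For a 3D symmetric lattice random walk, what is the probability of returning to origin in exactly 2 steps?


P(return in 2 steps) = P(reverse first step) = 1/(2d)
= 1/6
= 0.1667

0.1667


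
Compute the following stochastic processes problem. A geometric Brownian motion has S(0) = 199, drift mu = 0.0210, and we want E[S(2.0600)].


E[S(t)] = S(0) * exp(mu * t)
= 199 * exp(0.0210 * 2.0600)
= 199 * 1.0442
= 207.7977

207.7977


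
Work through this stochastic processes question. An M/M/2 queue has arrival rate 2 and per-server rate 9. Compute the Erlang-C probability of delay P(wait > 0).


a = lambda/mu = 0.2222
rho = a/c = 0.1111
Erlang-C formula applied:
C(c,a) = 0.0222

0.0222


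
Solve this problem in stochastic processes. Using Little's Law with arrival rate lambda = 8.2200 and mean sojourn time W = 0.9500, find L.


Little's Law: L = lambda * W
= 8.2200 * 0.9500
= 7.8090

7.8090


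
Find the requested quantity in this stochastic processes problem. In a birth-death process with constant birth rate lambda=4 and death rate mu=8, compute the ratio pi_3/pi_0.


For birth-death process, pi_n/pi_0 = (lambda/mu)^n
= (4/8)^3
= 0.1250

0.1250


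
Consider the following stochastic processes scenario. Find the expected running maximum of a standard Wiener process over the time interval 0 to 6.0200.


E(max B(s)) = sqrt(2t/pi)
= sqrt(2*6.0200/pi)
= sqrt(3.8325)
= 1.9577

1.9577


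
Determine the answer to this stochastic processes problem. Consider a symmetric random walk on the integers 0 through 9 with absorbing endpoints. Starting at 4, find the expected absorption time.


For symmetric RW on 0,...,N with absorbing barriers, E(i) = i*(N-i)
E(4) = 4 * 5 = 20

20


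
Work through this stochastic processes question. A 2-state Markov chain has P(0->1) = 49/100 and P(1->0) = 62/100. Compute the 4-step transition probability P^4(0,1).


Computing P^4 by matrix multiplication.
P = [[0.5100, 0.4900], [0.6200, 0.3800]]
After raising P to the power 4:
P^4(0,1) = 0.4414

0.4414


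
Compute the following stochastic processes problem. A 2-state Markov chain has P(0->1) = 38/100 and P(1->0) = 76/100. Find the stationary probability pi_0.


Stationary distribution: pi_0 = p10/(p01+p10), pi_1 = p01/(p01+p10)
p01 = 0.3800, p10 = 0.7600
pi_0 = 0.6667

0.6667


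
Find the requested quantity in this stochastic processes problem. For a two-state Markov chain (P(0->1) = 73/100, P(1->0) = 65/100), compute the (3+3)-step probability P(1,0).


P^6 = P^3 * P^3
Computing via matrix multiplication of the transition matrix.
Entry (1,0) of P^6 = 0.4696

0.4696


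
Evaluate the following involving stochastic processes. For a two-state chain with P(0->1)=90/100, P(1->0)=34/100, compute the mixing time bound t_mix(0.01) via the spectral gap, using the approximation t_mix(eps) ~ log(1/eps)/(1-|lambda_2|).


lambda_2 = |1 - p01 - p10| = |1 - 0.9000 - 0.3400| = 0.2400
t_mix ~ log(1/eps)/(1 - |lambda_2|)
= log(100)/(1 - 0.2400) = 4.6052/0.7600
= 6.0594

6.0594


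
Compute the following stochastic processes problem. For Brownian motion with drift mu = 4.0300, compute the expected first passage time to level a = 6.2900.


Expected first passage time = a/mu
= 6.2900/4.0300
= 1.5608

1.5608


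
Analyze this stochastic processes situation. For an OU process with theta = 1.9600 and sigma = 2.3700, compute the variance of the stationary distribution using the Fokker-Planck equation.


Stationary variance = sigma^2 / (2*theta)
= 2.3700^2 / (2*1.9600)
= 5.6169 / 3.9200
= 1.4329

1.4329


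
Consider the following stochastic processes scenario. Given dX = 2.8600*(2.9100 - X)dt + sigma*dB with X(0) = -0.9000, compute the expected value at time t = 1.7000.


E[X(t)] = mu + (X(0) - mu)*exp(-theta*t)
= 2.9100 + (-0.9000 - 2.9100)*exp(-2.8600*1.7000)
= 2.9100 + -3.8100 * 0.0077
= 2.8805

2.8805


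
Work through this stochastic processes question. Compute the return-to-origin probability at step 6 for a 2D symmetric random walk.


P = C(6,3)^2 / 4^6
= 20^2 / 4096
= 400 / 4096
= 0.0977

0.0977


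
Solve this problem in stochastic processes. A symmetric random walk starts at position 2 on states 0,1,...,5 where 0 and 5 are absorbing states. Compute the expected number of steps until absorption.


For symmetric RW on 0,...,N with absorbing barriers, E(i) = i*(N-i)
E(2) = 2 * 3 = 6

6


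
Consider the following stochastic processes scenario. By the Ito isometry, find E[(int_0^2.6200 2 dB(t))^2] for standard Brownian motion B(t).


By Ito isometry: E[(int f dB)^2] = int f^2 dt
= 2^2 * 2.6200
= 4 * 2.6200 = 10.4800

10.4800


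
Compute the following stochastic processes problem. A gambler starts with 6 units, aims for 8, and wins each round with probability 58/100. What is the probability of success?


Gambler's ruin formula:
r = q/p = 0.4200/0.5800 = 0.7241
P(win) = (1 - r^i)/(1 - r^N)
= (1 - 0.7241^6)/(1 - 0.7241^8)
= 0.9258

0.9258


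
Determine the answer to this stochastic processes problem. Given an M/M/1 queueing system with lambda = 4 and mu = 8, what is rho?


rho = lambda/mu
= 4/8
= 0.5000

0.5000


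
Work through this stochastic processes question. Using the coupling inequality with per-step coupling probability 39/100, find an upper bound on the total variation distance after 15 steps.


TV distance bound <= (1-delta)^n
= (1 - 0.3900)^15
= 0.6100^15
= 6.0249e-04

6.0249e-04


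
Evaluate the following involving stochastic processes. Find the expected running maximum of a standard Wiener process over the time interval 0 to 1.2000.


E(max B(s)) = sqrt(2t/pi)
= sqrt(2*1.2000/pi)
= sqrt(0.7639)
= 0.8740

0.8740


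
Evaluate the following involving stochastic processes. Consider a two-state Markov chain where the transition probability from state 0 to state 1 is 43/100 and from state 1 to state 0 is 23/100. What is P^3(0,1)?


Computing P^3 by matrix multiplication.
P = [[0.5700, 0.4300], [0.2300, 0.7700]]
After raising P to the power 3:
P^3(0,1) = 0.6259

0.6259


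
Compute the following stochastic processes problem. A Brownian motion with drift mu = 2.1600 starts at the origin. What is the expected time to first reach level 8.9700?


Expected first passage time = a/mu
= 8.9700/2.1600
= 4.1528

4.1528


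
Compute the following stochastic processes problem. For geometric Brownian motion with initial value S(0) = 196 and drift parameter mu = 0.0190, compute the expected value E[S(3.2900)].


E[S(t)] = S(0) * exp(mu * t)
= 196 * exp(0.0190 * 3.2900)
= 196 * 1.0645
= 208.6430

208.6430


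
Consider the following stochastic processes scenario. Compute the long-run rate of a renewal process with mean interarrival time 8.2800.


Long-run renewal rate = 1/E(X)
= 1/8.2800
= 0.1208

0.1208


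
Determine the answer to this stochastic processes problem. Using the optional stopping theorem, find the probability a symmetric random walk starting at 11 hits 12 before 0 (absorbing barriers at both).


By optional stopping theorem: E(M at tau) = M(0) = 11
P(hit 12)*12 + P(hit 0)*0 = 11
P(hit 12) = (11 - 0)/(12 - 0) = 11/12 = 0.9167

0.9167


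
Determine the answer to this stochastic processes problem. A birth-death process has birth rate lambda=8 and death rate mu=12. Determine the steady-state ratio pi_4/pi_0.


For birth-death process, pi_n/pi_0 = (lambda/mu)^n
= (8/12)^4
= 0.1975

0.1975


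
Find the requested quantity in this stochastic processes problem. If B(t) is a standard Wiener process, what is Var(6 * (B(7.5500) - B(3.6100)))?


Var(alpha*(B(t)-B(s))) = alpha^2 * (t-s)
= 6^2 * (7.5500 - 3.6100)
= 36 * 3.9400
= 141.8400

141.8400


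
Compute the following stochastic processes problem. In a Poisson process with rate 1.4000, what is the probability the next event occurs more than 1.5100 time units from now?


P(X > t) = exp(-lambda * t)
= exp(-1.4000 * 1.5100)
= exp(-2.1140) = 0.1208

0.1208


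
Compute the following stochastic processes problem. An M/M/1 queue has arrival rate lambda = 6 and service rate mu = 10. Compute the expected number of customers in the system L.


rho = 6/10 = 0.6000
L = rho/(1-rho)
= 0.6000/0.4000
= 1.5000

1.5000


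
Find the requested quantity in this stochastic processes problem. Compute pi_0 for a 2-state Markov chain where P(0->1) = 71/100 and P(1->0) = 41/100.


Stationary distribution: pi_0 = p10/(p01+p10), pi_1 = p01/(p01+p10)
p01 = 0.7100, p10 = 0.4100
pi_0 = 0.3661

0.3661


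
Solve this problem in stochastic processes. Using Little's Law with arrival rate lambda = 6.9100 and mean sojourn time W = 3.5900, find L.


Little's Law: L = lambda * W
= 6.9100 * 3.5900
= 24.8069

24.8069


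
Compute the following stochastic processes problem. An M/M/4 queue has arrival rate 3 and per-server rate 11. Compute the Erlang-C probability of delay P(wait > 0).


a = lambda/mu = 0.2727
rho = a/c = 0.0682
Erlang-C formula applied:
C(c,a) = 1.8833e-04

1.8833e-04


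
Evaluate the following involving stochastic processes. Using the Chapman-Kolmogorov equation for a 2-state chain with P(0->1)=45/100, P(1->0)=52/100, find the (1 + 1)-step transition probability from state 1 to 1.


P^2 = P^1 * P^1
Computing via matrix multiplication of the transition matrix.
Entry (1,1) of P^2 = 0.4644

0.4644


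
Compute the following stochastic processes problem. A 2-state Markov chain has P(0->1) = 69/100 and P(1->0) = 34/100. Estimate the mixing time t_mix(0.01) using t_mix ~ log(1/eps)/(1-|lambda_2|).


lambda_2 = |1 - p01 - p10| = |1 - 0.6900 - 0.3400| = 0.0300
t_mix ~ log(1/eps)/(1 - |lambda_2|)
= log(100)/(1 - 0.0300) = 4.6052/0.9700
= 4.7476

4.7476


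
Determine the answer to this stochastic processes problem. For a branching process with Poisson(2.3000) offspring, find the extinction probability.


Since mu = 2.3000 > 1, extinction prob q < 1.
Solve s = exp(mu*(s-1)) iteratively.
q = 0.1376

0.1376


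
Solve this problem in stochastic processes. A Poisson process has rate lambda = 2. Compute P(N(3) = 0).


P(N(t)=k) = (lambda*t)^k * exp(-lambda*t) / k!
lambda*t = 6
= 6^0 * exp(-6) / 0!
= 1 * 0.0025 / 1
= 0.0025

0.0025


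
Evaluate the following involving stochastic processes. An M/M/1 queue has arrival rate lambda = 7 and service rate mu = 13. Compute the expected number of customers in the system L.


rho = 7/13 = 0.5385
L = rho/(1-rho)
= 0.5385/0.4615
= 1.1667

1.1667


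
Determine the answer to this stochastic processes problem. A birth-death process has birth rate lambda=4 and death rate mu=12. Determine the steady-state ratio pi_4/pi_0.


For birth-death process, pi_n/pi_0 = (lambda/mu)^n
= (4/12)^4
= 0.0123

0.0123


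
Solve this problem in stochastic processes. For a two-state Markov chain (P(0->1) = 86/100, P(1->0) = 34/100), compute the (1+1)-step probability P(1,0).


P^2 = P^1 * P^1
Computing via matrix multiplication of the transition matrix.
Entry (1,0) of P^2 = 0.2720

0.2720


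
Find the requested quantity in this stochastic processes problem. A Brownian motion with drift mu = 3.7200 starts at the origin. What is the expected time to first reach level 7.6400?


Expected first passage time = a/mu
= 7.6400/3.7200
= 2.0538

2.0538


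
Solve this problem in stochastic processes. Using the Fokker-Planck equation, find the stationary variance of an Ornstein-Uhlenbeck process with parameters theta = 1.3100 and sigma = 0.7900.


Stationary variance = sigma^2 / (2*theta)
= 0.7900^2 / (2*1.3100)
= 0.6241 / 2.6200
= 0.2382

0.2382


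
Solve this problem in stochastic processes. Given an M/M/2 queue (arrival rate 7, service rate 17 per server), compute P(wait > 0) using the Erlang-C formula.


a = lambda/mu = 0.4118
rho = a/c = 0.2059
Erlang-C formula applied:
C(c,a) = 0.0703

0.0703


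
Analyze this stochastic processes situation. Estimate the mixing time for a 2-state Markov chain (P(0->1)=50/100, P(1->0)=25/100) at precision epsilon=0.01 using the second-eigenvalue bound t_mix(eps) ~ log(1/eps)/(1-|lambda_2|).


lambda_2 = |1 - p01 - p10| = |1 - 0.5000 - 0.2500| = 0.2500
t_mix ~ log(1/eps)/(1 - |lambda_2|)
= log(100)/(1 - 0.2500) = 4.6052/0.7500
= 6.1402

6.1402


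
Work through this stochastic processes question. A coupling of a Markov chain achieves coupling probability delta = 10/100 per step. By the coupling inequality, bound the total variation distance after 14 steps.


TV distance bound <= (1-delta)^n
= (1 - 0.1000)^14
= 0.9000^14
= 0.2288

0.2288


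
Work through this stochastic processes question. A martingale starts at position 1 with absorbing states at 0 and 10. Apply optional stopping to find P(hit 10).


By optional stopping theorem: E(M at tau) = M(0) = 1
P(hit 10)*10 + P(hit 0)*0 = 1
P(hit 10) = (1 - 0)/(10 - 0) = 1/10 = 0.1000

0.1000


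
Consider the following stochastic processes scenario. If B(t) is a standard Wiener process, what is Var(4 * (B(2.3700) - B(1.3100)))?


Var(alpha*(B(t)-B(s))) = alpha^2 * (t-s)
= 4^2 * (2.3700 - 1.3100)
= 16 * 1.0600
= 16.9600

16.9600


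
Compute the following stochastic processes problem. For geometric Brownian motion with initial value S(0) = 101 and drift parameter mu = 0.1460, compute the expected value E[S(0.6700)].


E[S(t)] = S(0) * exp(mu * t)
= 101 * exp(0.1460 * 0.6700)
= 101 * 1.1028
= 111.3792

111.3792


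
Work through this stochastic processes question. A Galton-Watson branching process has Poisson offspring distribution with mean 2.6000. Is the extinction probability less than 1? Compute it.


Since mu = 2.6000 > 1, extinction prob q < 1.
Solve s = exp(mu*(s-1)) iteratively.
q = 0.0951

0.0951


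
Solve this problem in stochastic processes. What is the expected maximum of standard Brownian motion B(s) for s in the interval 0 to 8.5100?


E(max B(s)) = sqrt(2t/pi)
= sqrt(2*8.5100/pi)
= sqrt(5.4176)
= 2.3276

2.3276


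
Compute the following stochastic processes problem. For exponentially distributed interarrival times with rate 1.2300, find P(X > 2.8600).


P(X > t) = exp(-lambda * t)
= exp(-1.2300 * 2.8600)
= exp(-3.5178) = 0.0297

0.0297


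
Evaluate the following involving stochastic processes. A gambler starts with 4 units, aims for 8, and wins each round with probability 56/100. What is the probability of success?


Gambler's ruin formula:
r = q/p = 0.4400/0.5600 = 0.7857
P(win) = (1 - r^i)/(1 - r^N)
= (1 - 0.7857^4)/(1 - 0.7857^8)
= 0.7241

0.7241


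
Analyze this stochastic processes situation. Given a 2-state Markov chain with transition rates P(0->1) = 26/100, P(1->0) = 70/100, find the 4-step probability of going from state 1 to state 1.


Computing P^4 by matrix multiplication.
P = [[0.7400, 0.2600], [0.7000, 0.3000]]
After raising P to the power 4:
P^4(1,1) = 0.2708

0.2708


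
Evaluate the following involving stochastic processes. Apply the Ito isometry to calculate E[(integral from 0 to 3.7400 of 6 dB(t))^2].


By Ito isometry: E[(int f dB)^2] = int f^2 dt
= 6^2 * 3.7400
= 36 * 3.7400 = 134.6400

134.6400


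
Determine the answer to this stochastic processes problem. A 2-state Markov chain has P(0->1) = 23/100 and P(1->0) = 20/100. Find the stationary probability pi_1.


Stationary distribution: pi_0 = p10/(p01+p10), pi_1 = p01/(p01+p10)
p01 = 0.2300, p10 = 0.2000
pi_1 = 0.5349

0.5349


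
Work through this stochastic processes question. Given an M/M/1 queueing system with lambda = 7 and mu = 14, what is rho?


rho = lambda/mu
= 7/14
= 0.5000

0.5000


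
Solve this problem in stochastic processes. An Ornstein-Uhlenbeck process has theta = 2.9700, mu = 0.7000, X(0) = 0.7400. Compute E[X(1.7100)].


E[X(t)] = mu + (X(0) - mu)*exp(-theta*t)
= 0.7000 + (0.7400 - 0.7000)*exp(-2.9700*1.7100)
= 0.7000 + 0.0400 * 0.0062
= 0.7002

0.7002


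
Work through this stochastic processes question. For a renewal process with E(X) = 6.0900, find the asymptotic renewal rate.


Long-run renewal rate = 1/E(X)
= 1/6.0900
= 0.1642

0.1642


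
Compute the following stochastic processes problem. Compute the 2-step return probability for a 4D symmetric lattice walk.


P(return in 2 steps) = P(reverse first step) = 1/(2d)
= 1/8
= 0.1250

0.1250


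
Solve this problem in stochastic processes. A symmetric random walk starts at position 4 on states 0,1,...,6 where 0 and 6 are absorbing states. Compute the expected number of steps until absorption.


For symmetric RW on 0,...,N with absorbing barriers, E(i) = i*(N-i)
E(4) = 4 * 2 = 8

8


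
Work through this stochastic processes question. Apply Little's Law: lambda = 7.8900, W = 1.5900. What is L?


Little's Law: L = lambda * W
= 7.8900 * 1.5900
= 12.5451

12.5451


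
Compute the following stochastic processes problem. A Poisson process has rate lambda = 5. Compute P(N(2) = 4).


P(N(t)=k) = (lambda*t)^k * exp(-lambda*t) / k!
lambda*t = 10
= 10^4 * exp(-10) / 4!
= 10000 * 4.5400e-05 / 24
= 0.0189

0.0189


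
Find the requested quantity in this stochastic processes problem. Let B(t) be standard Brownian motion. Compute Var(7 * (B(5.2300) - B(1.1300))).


Var(alpha*(B(t)-B(s))) = alpha^2 * (t-s)
= 7^2 * (5.2300 - 1.1300)
= 49 * 4.1000
= 200.9000

200.9000


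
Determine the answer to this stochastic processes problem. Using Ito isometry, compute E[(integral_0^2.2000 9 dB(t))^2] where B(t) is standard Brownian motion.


By Ito isometry: E[(int f dB)^2] = int f^2 dt
= 9^2 * 2.2000
= 81 * 2.2000 = 178.2000

178.2000


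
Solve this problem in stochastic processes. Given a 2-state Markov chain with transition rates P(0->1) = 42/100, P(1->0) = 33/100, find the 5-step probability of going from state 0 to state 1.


Computing P^5 by matrix multiplication.
P = [[0.5800, 0.4200], [0.3300, 0.6700]]
After raising P to the power 5:
P^5(0,1) = 0.5595

0.5595


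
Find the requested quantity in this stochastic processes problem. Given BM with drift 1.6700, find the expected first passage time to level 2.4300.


Expected first passage time = a/mu
= 2.4300/1.6700
= 1.4551

1.4551


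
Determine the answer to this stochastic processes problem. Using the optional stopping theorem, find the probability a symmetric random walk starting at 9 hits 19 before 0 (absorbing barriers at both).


By optional stopping theorem: E(M at tau) = M(0) = 9
P(hit 19)*19 + P(hit 0)*0 = 9
P(hit 19) = (9 - 0)/(19 - 0) = 9/19 = 0.4737

0.4737


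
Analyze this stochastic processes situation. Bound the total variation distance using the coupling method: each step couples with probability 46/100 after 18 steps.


TV distance bound <= (1-delta)^n
= (1 - 0.4600)^18
= 0.5400^18
= 1.5244e-05

1.5244e-05


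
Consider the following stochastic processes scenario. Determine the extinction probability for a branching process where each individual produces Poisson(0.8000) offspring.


Since mu = 0.8000 <= 1, extinction probability = 1.

1.0000


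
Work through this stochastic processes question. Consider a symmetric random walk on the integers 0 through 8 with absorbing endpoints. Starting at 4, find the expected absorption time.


For symmetric RW on 0,...,N with absorbing barriers, E(i) = i*(N-i)
E(4) = 4 * 4 = 16

16
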